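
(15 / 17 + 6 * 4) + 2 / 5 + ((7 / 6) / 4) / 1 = 52171 / 2040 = 25.57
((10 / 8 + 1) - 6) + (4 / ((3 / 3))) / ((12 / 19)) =31 / 12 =2.58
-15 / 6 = -5 / 2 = -2.50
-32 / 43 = -0.74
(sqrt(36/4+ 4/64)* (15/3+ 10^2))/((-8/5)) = -197.56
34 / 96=0.35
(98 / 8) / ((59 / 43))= 2107 / 236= 8.93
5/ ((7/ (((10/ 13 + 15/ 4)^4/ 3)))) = 15249003125/ 153543936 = 99.31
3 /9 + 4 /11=23 /33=0.70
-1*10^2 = -100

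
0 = 0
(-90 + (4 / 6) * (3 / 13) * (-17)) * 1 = -1204 / 13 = -92.62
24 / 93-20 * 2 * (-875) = 1085008 / 31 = 35000.26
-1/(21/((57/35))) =-0.08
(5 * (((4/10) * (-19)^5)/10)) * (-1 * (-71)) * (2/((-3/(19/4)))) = 3340257551/30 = 111341918.37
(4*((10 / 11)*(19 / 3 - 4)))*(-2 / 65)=-0.26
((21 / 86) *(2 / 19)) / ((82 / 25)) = 525 / 66994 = 0.01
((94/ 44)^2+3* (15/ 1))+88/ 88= 24473/ 484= 50.56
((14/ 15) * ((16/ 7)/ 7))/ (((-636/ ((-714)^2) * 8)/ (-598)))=4839016/ 265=18260.44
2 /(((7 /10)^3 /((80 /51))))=9.15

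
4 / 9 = 0.44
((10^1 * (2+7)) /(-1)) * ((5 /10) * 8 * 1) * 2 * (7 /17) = -5040 /17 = -296.47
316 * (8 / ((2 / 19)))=24016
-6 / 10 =-3 / 5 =-0.60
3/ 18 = 1/ 6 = 0.17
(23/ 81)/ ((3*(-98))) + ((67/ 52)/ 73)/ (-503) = -0.00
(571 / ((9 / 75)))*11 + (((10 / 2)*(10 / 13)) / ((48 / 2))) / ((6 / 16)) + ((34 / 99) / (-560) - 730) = 18598933979 / 360360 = 51612.09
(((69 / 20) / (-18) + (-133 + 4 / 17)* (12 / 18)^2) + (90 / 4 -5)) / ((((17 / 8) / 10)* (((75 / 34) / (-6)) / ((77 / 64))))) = 19649861 / 30600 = 642.15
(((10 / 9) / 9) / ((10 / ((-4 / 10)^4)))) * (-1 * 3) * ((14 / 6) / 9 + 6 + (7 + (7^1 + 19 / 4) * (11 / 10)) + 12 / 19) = -1100522 / 43284375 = -0.03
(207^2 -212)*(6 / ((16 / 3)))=383733 / 8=47966.62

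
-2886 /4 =-1443 /2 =-721.50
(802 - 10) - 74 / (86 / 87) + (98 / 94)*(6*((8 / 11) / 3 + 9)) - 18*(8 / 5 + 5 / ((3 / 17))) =26249681 / 111155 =236.15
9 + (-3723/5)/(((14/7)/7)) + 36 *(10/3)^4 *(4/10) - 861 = -151229/90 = -1680.32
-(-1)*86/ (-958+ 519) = -0.20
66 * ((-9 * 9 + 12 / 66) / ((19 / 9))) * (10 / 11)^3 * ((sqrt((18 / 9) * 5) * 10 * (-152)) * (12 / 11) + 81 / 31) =-3888486000 / 783959 + 46085760000 * sqrt(10) / 14641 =9949002.73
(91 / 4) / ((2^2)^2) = 91 / 64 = 1.42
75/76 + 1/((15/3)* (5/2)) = 1.07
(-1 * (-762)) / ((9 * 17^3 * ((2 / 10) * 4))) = 635 / 29478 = 0.02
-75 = -75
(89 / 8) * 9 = 801 / 8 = 100.12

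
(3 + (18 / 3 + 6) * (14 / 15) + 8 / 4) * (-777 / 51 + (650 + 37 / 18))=10316.49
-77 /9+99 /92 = -6193 /828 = -7.48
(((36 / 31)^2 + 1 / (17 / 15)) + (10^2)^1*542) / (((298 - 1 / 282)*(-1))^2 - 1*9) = 70418648880828 / 115358260920533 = 0.61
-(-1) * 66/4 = 16.50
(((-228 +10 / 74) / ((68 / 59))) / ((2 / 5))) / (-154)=3.21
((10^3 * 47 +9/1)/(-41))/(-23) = 47009/943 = 49.85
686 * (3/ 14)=147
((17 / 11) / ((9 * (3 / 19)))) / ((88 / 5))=1615 / 26136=0.06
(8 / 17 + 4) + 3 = 127 / 17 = 7.47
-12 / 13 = -0.92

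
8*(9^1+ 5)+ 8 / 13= 1464 / 13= 112.62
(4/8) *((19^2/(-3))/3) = -361/18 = -20.06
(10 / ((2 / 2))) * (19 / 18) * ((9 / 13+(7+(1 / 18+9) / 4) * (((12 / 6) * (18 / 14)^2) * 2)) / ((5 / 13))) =166611 / 98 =1700.11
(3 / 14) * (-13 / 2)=-39 / 28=-1.39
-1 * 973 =-973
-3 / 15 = -0.20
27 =27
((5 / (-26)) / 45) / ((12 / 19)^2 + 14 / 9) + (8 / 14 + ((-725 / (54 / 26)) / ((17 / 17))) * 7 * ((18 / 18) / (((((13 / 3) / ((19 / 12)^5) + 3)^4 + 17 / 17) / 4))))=-5685430336300161683860129665276488869 / 82281687756493842892390109538807900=-69.10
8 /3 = 2.67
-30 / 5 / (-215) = 6 / 215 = 0.03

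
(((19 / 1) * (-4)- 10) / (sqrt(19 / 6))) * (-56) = 4816 * sqrt(114) / 19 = 2706.36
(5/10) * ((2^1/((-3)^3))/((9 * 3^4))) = -1/19683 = -0.00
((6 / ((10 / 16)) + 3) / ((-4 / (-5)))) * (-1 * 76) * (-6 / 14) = 513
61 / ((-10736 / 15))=-15 / 176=-0.09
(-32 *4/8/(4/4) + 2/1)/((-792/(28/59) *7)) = 7/5841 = 0.00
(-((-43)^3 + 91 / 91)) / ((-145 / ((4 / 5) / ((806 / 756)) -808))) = 442628.89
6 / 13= 0.46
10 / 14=0.71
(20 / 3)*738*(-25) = -123000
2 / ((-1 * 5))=-2 / 5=-0.40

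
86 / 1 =86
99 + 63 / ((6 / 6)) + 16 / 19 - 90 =1384 / 19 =72.84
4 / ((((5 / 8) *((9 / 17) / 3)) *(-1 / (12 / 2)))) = -1088 / 5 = -217.60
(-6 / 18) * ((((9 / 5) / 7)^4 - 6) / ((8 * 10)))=2999063 / 120050000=0.02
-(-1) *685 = 685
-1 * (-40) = 40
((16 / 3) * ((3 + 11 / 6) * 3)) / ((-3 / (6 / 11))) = -464 / 33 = -14.06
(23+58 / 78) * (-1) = -926 / 39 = -23.74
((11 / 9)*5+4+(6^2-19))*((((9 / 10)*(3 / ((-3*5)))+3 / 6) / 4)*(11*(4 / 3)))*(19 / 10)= 203984 / 3375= 60.44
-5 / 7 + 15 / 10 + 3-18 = -199 / 14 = -14.21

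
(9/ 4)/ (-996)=-3/ 1328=-0.00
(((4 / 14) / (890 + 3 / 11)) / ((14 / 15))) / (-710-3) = -165 / 342138041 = -0.00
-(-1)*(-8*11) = -88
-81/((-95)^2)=-81/9025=-0.01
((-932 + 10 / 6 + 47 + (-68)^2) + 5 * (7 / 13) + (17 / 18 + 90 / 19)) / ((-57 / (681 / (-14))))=3783688891 / 1182636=3199.37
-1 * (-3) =3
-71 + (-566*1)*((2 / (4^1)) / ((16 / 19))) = -6513 / 16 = -407.06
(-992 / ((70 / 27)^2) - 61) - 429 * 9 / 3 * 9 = -14444692 / 1225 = -11791.59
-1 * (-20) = 20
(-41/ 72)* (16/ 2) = -41/ 9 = -4.56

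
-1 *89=-89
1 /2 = 0.50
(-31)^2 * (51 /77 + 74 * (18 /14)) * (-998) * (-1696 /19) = 11999400816576 /1463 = 8201914433.75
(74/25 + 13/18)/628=1657/282600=0.01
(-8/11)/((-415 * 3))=8/13695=0.00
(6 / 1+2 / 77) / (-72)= -58 / 693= -0.08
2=2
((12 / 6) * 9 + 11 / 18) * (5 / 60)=335 / 216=1.55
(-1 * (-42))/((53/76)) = 3192/53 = 60.23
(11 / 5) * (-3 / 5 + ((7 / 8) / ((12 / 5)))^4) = -2720309273 / 2123366400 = -1.28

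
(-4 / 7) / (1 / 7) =-4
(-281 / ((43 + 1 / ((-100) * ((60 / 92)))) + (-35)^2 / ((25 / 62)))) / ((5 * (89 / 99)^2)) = -826224300 / 36606719317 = -0.02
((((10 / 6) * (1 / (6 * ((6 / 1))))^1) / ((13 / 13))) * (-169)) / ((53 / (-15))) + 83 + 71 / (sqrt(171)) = 71 * sqrt(19) / 57 + 162589 / 1908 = 90.64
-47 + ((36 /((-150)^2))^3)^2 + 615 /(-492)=-11503696441650390621 /238418579101562500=-48.25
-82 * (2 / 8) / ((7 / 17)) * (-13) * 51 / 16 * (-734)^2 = 1111451222.84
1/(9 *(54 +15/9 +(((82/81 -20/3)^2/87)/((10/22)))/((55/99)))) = 176175/90571079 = 0.00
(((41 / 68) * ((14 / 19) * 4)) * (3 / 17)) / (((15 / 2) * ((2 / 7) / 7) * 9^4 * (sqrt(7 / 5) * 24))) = 0.00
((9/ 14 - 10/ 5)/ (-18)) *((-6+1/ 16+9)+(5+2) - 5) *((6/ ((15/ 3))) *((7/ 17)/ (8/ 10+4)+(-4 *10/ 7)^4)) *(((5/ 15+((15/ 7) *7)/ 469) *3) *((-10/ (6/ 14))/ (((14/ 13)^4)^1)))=-437035239569849115/ 47065864573952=-9285.61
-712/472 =-89/59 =-1.51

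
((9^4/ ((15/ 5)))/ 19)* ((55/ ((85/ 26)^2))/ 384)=1355211/ 878560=1.54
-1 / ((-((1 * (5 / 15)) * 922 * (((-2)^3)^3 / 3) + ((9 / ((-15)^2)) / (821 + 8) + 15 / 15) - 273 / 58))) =-10818450 / 567484633553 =-0.00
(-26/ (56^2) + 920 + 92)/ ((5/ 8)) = 1619.19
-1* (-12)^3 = 1728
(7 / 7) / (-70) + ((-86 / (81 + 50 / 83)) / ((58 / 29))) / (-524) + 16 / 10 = 197097301 / 124216820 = 1.59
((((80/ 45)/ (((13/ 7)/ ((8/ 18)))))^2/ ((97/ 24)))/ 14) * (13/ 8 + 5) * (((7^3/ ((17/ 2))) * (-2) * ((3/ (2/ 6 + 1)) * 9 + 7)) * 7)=-198848591872/ 609475347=-326.26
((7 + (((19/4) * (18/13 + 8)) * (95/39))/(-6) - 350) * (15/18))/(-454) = 10984585/16572816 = 0.66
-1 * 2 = -2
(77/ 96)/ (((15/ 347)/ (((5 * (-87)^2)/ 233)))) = 3013.77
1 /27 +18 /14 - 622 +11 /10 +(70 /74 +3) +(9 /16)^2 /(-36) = -22042476349 /35804160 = -615.64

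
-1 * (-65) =65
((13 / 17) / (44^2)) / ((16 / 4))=13 / 131648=0.00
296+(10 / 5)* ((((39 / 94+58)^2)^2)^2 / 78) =826440419940953933027301870625 / 237731886031021824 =3476354954897.01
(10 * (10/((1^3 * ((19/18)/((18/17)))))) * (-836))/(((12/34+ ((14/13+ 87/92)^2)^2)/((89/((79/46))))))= -11941812380263609958400/46955195549884847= -254323.56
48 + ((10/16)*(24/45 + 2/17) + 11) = 12119/204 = 59.41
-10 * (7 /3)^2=-490 /9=-54.44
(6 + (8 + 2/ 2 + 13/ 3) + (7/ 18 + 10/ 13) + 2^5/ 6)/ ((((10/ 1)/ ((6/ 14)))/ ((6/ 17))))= 6043/ 15470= 0.39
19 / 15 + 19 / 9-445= -19873 / 45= -441.62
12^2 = 144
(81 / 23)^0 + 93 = 94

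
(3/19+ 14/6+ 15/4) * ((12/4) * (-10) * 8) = -28460/19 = -1497.89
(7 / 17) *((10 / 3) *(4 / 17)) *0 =0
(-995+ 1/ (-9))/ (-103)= 8956/ 927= 9.66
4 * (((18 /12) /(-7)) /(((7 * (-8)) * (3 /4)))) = 1 /49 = 0.02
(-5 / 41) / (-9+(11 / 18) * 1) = 90 / 6191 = 0.01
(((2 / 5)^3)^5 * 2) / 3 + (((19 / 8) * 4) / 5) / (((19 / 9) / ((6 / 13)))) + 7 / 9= 4260256462154 / 3570556640625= 1.19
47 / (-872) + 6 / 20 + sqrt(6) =2.70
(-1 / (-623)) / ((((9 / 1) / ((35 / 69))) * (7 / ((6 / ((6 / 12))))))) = 20 / 128961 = 0.00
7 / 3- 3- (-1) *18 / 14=13 / 21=0.62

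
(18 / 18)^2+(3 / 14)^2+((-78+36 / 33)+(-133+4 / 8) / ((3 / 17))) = -5347073 / 6468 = -826.70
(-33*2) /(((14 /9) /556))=-165132 /7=-23590.29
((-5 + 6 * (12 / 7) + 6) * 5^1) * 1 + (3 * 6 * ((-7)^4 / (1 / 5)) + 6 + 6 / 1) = 216158.43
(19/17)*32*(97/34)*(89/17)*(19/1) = 49864208/4913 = 10149.44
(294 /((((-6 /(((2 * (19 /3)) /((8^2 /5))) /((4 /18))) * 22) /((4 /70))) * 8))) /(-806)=399 /4539392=0.00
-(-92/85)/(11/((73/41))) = 0.18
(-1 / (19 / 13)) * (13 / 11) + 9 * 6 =11117 / 209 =53.19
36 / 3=12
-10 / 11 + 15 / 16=5 / 176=0.03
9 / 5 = 1.80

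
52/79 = 0.66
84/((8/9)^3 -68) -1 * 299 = -3682544/12265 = -300.25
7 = 7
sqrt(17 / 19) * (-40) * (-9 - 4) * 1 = 520 * sqrt(323) / 19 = 491.87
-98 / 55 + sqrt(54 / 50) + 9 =3*sqrt(3) / 5 + 397 / 55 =8.26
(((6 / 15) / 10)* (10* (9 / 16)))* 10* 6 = 27 / 2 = 13.50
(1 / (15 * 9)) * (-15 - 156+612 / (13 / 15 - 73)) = -10789 / 8115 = -1.33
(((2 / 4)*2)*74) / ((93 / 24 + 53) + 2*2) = 592 / 487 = 1.22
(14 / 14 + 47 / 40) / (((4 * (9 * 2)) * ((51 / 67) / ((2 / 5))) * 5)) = 1943 / 612000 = 0.00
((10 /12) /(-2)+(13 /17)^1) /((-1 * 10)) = -71 /2040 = -0.03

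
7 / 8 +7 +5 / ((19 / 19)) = 103 / 8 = 12.88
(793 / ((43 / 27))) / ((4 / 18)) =192699 / 86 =2240.69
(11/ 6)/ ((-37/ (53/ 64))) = -583/ 14208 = -0.04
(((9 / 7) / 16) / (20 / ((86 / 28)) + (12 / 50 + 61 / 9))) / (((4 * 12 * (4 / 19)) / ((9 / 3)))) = 1654425 / 938269696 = 0.00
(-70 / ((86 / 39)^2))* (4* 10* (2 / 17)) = -2129400 / 31433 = -67.74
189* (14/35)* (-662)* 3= -750708/5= -150141.60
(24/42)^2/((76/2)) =8/931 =0.01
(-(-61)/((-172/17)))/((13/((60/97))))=-15555/54223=-0.29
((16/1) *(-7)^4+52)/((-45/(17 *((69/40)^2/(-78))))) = 86485681/156000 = 554.40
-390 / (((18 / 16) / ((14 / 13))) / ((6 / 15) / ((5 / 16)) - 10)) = 48832 / 15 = 3255.47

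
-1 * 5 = -5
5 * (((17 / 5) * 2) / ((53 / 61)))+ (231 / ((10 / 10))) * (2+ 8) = 124504 / 53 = 2349.13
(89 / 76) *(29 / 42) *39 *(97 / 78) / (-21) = -250357 / 134064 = -1.87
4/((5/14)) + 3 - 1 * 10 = 21/5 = 4.20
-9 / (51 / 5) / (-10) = 0.09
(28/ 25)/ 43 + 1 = 1.03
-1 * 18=-18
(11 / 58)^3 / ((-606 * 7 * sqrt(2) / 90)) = -19965 * sqrt(2) / 275888368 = -0.00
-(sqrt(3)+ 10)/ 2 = -5 - sqrt(3)/ 2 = -5.87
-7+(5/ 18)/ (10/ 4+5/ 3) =-104/ 15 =-6.93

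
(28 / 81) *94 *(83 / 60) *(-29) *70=-22173284 / 243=-91248.08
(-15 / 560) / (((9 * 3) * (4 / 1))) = -1 / 4032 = -0.00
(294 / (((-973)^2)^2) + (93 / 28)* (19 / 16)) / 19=4617360576513 / 22242769226944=0.21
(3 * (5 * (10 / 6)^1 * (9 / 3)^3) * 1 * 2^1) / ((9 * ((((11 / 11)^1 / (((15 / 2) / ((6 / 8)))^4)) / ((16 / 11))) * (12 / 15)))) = 2727272.73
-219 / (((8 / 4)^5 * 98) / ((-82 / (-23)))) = -8979 / 36064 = -0.25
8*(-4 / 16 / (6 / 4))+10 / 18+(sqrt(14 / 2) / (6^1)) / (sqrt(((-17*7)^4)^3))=-7 / 9+sqrt(7) / 17038565131686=-0.78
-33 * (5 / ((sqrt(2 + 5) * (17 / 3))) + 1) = -33-495 * sqrt(7) / 119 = -44.01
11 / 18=0.61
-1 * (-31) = 31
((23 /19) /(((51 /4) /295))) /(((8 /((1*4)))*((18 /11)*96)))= 74635 /837216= 0.09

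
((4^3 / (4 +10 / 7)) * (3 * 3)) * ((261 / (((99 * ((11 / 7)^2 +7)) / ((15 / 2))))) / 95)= 9261 / 3971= 2.33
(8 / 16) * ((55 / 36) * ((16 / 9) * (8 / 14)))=440 / 567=0.78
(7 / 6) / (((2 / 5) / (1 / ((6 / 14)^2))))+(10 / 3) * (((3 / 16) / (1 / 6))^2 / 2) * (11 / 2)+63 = 90.48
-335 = -335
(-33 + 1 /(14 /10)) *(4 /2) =-452 /7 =-64.57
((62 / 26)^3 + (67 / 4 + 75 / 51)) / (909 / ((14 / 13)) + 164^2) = 33235097 / 29009789978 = 0.00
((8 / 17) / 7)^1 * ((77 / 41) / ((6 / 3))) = 0.06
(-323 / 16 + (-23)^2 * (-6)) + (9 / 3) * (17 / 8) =-3187.81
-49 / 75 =-0.65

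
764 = 764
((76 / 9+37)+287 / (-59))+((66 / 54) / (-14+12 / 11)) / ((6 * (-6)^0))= 18351757 / 452412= 40.56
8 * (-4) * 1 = -32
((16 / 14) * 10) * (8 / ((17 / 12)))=7680 / 119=64.54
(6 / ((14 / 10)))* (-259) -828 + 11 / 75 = -145339 / 75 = -1937.85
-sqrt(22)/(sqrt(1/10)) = -2*sqrt(55) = -14.83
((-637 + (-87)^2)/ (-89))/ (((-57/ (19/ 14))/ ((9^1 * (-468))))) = -4866264/ 623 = -7811.02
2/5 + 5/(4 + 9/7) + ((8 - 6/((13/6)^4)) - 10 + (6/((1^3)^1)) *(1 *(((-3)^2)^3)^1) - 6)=23074678439/5283785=4367.07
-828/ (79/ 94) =-77832/ 79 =-985.22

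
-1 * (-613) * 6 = 3678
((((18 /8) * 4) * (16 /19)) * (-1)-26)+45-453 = -8390 /19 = -441.58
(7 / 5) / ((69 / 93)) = 217 / 115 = 1.89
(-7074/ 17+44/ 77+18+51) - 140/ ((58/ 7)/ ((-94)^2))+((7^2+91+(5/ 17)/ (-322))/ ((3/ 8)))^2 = -10268.52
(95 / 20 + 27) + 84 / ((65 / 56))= 27071 / 260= 104.12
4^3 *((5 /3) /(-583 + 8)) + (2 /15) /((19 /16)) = -32 /437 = -0.07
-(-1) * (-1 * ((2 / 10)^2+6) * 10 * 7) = -422.80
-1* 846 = -846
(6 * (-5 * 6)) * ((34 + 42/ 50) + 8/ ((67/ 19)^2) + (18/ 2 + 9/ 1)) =-216078084/ 22445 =-9627.00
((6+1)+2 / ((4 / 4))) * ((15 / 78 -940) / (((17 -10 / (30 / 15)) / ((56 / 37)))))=-513135 / 481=-1066.81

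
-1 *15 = -15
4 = 4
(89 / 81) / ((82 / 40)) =1780 / 3321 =0.54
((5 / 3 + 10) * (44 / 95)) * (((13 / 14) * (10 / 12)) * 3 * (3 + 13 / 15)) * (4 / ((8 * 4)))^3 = 4147 / 43776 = 0.09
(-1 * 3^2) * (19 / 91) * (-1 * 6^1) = 1026 / 91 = 11.27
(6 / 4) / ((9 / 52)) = 26 / 3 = 8.67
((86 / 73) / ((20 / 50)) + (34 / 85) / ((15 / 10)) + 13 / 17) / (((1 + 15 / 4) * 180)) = 3896 / 837675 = 0.00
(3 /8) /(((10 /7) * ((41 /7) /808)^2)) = 41987316 /8405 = 4995.52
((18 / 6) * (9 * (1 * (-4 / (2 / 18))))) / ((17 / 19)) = -18468 / 17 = -1086.35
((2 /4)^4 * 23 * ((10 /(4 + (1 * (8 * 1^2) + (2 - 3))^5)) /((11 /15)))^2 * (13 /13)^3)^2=16737890625 /18709617803592641441296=0.00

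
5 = 5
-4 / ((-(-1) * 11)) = -4 / 11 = -0.36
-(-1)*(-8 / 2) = -4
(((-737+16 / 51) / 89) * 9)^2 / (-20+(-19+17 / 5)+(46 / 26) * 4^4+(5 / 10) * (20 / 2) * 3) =275258107995 / 21442646023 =12.84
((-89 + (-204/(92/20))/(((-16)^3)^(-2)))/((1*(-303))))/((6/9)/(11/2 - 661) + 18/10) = 4877137274595/3573077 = 1364968.42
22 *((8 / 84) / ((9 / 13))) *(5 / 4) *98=10010 / 27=370.74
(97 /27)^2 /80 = 9409 /58320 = 0.16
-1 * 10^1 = -10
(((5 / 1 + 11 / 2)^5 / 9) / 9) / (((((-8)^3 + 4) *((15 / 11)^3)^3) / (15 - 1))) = -277410187898459 / 104155875000000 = -2.66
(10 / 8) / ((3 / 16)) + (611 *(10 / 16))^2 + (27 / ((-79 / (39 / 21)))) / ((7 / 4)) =108389104637 / 743232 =145834.82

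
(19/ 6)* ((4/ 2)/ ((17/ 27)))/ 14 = 171/ 238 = 0.72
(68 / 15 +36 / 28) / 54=0.11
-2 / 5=-0.40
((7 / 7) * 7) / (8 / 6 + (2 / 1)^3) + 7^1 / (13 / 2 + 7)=137 / 108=1.27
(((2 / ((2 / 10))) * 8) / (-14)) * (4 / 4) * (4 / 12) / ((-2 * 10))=2 / 21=0.10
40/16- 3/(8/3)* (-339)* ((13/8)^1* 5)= 198475/64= 3101.17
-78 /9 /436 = -13 /654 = -0.02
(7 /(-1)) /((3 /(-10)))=70 /3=23.33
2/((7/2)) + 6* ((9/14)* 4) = 16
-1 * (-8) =8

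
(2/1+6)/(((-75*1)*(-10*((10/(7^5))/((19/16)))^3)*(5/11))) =358198768363689407/1920000000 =186561858.52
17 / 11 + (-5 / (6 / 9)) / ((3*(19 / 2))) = 268 / 209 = 1.28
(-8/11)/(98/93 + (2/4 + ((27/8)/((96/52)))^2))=-3047424/20514439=-0.15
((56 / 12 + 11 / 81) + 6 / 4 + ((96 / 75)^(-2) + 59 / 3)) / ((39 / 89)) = 196210201 / 3234816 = 60.66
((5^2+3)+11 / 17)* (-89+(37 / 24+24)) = -741701 / 408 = -1817.89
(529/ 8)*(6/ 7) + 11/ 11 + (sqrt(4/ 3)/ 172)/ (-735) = 1615/ 28 - sqrt(3)/ 189630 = 57.68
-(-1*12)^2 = -144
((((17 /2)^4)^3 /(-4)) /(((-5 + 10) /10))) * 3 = -1747866711689283 /8192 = -213362635704.26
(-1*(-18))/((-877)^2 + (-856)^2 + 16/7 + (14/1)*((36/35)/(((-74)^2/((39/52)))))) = 191660/15991549131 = 0.00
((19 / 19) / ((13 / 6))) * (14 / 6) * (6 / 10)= 42 / 65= 0.65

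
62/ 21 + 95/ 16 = 2987/ 336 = 8.89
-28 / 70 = -2 / 5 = -0.40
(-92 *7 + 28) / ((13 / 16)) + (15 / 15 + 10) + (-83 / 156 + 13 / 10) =-582181 / 780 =-746.39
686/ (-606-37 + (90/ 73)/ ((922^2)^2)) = -18094253245875184/ 16960065360200747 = -1.07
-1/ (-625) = 1/ 625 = 0.00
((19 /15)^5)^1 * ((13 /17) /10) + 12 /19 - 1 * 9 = -19914309797 /2452781250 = -8.12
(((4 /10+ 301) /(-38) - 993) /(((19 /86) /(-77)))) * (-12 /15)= -2518704188 /9025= -279080.80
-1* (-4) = 4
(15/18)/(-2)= -5/12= -0.42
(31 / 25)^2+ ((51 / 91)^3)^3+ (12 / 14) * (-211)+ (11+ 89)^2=2626602599580521894058596 / 267456125081117756875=9820.69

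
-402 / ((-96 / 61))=4087 / 16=255.44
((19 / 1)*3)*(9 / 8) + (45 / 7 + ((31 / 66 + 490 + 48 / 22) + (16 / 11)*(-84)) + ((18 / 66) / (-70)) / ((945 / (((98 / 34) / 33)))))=34291587797 / 77754600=441.02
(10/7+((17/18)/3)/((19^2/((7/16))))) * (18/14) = 3119873/1698144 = 1.84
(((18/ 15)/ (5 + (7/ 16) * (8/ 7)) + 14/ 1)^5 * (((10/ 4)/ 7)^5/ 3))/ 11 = 9138686662951/ 89323877181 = 102.31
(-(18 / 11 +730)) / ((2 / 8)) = -32192 / 11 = -2926.55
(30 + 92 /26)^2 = 190096 /169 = 1124.83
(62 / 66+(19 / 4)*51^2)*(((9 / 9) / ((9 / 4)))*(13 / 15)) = 21202363 / 4455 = 4759.23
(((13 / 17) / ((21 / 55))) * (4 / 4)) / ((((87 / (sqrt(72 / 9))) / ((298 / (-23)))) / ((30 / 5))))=-852280 * sqrt(2) / 238119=-5.06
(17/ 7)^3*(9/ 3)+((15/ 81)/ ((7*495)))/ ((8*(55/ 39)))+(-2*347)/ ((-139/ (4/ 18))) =823918888423/ 18691291080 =44.08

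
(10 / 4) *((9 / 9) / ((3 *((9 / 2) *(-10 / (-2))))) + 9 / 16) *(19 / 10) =23693 / 8640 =2.74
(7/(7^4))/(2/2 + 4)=1/1715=0.00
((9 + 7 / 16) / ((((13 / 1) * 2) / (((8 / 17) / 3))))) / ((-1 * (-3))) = 151 / 7956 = 0.02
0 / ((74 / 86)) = 0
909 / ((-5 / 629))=-571761 / 5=-114352.20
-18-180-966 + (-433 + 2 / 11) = -1596.82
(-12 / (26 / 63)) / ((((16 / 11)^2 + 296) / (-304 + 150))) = 65219 / 4342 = 15.02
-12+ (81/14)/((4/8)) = -3/7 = -0.43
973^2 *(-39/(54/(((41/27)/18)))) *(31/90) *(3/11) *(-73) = 1141924638491/2886840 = 395562.15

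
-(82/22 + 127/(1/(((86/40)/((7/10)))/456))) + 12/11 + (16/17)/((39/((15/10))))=-53628955/15519504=-3.46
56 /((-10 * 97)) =-28 /485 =-0.06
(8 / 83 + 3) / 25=257 / 2075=0.12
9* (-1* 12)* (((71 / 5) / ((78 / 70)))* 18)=-322056 / 13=-24773.54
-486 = -486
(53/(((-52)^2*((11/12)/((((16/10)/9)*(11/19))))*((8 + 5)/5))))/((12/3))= 53/250458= 0.00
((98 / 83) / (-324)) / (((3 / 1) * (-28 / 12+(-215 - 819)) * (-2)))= -49 / 83607228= -0.00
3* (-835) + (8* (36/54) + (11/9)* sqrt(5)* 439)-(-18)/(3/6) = -7391/3 + 4829* sqrt(5)/9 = -1263.89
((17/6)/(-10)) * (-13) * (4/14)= 221/210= 1.05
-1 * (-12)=12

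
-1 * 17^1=-17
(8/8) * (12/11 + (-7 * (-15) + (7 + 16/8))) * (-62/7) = -78492/77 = -1019.38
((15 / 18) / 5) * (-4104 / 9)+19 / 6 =-72.83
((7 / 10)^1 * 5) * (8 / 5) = 28 / 5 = 5.60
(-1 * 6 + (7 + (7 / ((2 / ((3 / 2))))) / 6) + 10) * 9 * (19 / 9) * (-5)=-1128.12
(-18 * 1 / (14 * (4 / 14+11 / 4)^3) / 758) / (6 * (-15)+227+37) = -2352 / 6749847875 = -0.00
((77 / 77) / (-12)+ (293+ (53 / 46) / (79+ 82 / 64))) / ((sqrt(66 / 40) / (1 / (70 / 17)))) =55.38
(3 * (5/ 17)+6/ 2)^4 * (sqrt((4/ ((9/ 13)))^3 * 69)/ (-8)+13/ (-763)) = -9135984 * sqrt(897)/ 83521 - 246671568/ 63726523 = -3279.96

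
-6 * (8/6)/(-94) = 4/47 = 0.09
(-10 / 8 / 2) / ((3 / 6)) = -5 / 4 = -1.25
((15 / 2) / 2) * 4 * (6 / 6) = 15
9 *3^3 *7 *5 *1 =8505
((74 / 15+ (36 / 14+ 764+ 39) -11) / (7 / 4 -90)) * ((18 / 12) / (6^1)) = -83948 / 37065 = -2.26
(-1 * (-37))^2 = 1369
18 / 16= 9 / 8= 1.12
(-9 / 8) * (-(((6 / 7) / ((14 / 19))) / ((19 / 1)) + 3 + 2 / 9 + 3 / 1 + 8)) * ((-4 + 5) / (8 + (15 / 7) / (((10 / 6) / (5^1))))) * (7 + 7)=6299 / 404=15.59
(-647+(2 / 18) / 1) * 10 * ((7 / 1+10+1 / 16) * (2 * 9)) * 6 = -11920545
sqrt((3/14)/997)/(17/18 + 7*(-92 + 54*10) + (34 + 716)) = 9*sqrt(41874)/488285735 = 0.00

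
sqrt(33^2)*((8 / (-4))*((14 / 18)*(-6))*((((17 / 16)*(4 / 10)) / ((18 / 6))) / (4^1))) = 1309 / 120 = 10.91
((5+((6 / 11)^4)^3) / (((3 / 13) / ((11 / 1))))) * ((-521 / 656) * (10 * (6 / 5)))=-106297620324418393 / 46791113980204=-2271.75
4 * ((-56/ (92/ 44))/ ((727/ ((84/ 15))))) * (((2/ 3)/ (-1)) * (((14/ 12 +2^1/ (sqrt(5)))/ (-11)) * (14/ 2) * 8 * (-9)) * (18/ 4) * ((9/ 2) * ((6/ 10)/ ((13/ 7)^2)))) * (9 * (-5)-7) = -29274835968/ 5434325-50185433088 * sqrt(5)/ 27171625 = -9517.00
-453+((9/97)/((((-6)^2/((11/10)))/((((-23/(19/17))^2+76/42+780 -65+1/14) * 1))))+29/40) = -26416493113/58828560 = -449.04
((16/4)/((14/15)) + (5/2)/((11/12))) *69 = 483.90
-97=-97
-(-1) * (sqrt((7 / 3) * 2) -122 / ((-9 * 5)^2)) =-122 / 2025 + sqrt(42) / 3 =2.10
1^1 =1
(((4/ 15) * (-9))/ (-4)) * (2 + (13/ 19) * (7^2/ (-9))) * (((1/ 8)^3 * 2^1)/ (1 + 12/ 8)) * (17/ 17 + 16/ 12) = -413/ 109440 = -0.00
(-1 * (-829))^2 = 687241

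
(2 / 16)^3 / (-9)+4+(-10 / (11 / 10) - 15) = -1018379 / 50688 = -20.09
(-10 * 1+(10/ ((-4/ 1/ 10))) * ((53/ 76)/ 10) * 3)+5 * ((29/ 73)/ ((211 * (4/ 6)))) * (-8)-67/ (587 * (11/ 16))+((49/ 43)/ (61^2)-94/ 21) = -19.99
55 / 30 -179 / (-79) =1943 / 474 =4.10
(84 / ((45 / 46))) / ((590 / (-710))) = -91448 / 885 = -103.33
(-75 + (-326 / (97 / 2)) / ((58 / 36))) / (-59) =222711 / 165967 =1.34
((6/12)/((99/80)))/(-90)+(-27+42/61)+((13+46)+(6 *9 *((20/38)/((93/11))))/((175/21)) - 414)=-60970273292/160063695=-380.91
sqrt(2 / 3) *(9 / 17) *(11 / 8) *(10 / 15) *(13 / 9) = 143 *sqrt(6) / 612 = 0.57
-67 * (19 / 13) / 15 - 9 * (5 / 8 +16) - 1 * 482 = -995519 / 1560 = -638.15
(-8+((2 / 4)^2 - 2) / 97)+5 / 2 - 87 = -35897 / 388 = -92.52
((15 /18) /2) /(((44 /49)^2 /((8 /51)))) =12005 /148104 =0.08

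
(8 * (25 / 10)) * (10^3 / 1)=20000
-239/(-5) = 239/5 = 47.80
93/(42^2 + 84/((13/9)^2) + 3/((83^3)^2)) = 1712840616080191/33230219549225329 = 0.05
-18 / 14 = -1.29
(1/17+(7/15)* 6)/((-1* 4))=-243/340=-0.71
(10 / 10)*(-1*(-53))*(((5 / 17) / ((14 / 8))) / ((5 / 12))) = 2544 / 119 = 21.38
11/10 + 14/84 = 19/15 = 1.27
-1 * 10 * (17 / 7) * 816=-138720 / 7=-19817.14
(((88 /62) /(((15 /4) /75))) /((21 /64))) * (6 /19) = 112640 /4123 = 27.32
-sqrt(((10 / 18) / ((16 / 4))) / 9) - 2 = -2 - sqrt(5) / 18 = -2.12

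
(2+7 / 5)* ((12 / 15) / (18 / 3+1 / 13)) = 884 / 1975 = 0.45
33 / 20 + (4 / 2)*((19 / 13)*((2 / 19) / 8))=439 / 260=1.69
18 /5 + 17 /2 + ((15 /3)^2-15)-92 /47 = 9467 /470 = 20.14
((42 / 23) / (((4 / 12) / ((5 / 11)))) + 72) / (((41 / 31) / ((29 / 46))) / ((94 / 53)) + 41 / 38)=32.93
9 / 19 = 0.47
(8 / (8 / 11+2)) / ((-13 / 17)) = -748 / 195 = -3.84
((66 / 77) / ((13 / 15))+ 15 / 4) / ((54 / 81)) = 7.11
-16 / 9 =-1.78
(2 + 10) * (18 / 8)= 27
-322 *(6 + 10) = -5152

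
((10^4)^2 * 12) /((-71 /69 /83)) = -6872400000000 /71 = -96794366197.18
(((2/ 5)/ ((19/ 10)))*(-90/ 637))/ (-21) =120/ 84721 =0.00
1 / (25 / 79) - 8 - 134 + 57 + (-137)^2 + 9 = 467404 / 25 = 18696.16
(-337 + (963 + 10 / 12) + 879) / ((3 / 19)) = 171665 / 18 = 9536.94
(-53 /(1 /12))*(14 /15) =-2968 /5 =-593.60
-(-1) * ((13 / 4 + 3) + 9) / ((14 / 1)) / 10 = 61 / 560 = 0.11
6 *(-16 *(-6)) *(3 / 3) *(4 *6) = 13824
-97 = -97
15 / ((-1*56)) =-15 / 56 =-0.27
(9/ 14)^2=0.41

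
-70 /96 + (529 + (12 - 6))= 25645 /48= 534.27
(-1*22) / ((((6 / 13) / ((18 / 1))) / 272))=-233376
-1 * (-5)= 5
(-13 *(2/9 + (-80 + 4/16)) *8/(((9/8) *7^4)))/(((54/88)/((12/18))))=7486336/2250423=3.33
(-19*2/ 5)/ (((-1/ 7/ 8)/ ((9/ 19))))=1008/ 5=201.60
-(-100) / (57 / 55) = 5500 / 57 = 96.49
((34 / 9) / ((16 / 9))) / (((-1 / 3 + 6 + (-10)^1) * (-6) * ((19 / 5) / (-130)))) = -425 / 152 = -2.80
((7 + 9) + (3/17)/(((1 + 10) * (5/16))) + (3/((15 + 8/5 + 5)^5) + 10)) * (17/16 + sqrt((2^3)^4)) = 41396977591420481/24423497809920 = 1694.97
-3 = -3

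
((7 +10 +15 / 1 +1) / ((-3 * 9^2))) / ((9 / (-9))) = 11 / 81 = 0.14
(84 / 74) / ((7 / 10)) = 1.62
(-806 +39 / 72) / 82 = -19331 / 1968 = -9.82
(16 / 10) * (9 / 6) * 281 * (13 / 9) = 14612 / 15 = 974.13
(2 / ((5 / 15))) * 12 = 72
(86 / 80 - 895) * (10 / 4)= -35757 / 16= -2234.81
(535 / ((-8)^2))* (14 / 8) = 3745 / 256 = 14.63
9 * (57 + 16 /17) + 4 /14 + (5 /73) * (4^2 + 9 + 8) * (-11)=4316512 /8687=496.89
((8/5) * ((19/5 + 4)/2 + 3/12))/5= 166/125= 1.33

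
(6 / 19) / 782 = 3 / 7429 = 0.00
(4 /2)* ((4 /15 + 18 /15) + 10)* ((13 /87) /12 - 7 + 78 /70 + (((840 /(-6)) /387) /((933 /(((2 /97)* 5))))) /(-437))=-134.69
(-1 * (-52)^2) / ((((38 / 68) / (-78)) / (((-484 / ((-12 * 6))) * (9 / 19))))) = 433845984 / 361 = 1201789.43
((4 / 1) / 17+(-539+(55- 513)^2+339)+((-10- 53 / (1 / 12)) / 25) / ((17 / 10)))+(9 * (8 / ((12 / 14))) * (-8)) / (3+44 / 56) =943218724 / 4505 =209371.53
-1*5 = -5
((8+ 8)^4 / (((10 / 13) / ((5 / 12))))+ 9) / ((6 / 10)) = 59179.44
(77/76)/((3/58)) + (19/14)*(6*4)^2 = 639439/798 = 801.30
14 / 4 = 7 / 2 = 3.50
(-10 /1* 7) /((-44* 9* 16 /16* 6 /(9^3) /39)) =36855 /44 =837.61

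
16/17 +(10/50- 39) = -3218/85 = -37.86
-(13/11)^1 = -13/11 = -1.18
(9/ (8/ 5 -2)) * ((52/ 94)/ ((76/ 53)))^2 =-21362445/ 6379592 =-3.35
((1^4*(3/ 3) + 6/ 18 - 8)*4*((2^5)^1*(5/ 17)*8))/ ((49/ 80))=-8192000/ 2499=-3278.11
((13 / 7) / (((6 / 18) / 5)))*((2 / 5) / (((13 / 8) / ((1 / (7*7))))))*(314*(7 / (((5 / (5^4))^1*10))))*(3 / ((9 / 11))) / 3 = 690800 / 147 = 4699.32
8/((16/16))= 8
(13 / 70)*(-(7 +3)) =-13 / 7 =-1.86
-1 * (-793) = 793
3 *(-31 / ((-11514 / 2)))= 31 / 1919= 0.02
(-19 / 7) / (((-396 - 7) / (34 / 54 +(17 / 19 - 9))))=-295 / 5859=-0.05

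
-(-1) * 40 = 40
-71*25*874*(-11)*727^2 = 9019268105650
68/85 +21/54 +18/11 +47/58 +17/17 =66544/14355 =4.64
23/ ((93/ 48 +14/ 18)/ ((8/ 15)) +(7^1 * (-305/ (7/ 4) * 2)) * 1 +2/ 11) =-97152/ 10284287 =-0.01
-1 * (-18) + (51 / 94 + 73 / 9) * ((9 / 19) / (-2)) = 15.95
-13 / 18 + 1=5 / 18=0.28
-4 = -4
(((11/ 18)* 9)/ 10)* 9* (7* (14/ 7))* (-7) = -4851/ 10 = -485.10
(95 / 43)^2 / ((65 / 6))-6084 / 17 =-146056998 / 408629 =-357.43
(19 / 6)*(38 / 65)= 361 / 195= 1.85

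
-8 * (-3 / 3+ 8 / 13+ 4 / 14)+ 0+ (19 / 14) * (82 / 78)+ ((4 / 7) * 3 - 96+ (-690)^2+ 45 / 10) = 129951394 / 273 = 476012.43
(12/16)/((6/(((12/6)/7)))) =1/28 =0.04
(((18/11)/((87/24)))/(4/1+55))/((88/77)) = 126/18821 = 0.01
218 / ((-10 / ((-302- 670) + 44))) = 101152 / 5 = 20230.40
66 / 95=0.69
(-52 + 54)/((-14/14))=-2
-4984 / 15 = -332.27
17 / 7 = 2.43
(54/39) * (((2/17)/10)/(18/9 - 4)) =-9/1105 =-0.01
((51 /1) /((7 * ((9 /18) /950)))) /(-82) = -168.82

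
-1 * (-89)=89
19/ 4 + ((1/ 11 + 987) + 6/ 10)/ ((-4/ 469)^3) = -5604053501287/ 3520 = -1592060653.77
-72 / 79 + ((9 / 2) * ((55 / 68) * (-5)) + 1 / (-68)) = -205475 / 10744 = -19.12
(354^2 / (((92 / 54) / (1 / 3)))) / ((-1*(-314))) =281961 / 3611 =78.08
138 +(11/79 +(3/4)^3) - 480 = -1726315/5056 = -341.44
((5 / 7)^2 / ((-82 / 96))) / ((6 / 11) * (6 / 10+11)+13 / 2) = -132000 / 2834699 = -0.05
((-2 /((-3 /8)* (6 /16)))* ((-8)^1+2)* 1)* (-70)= 17920 /3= 5973.33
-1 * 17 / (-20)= 17 / 20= 0.85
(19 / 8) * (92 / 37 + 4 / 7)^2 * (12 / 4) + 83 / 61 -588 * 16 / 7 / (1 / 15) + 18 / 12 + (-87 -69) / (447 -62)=-9043194417701 / 450113510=-20090.92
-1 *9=-9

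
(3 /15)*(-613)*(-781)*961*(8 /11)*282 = 94358560368 /5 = 18871712073.60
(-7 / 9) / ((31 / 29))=-203 / 279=-0.73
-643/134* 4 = -1286/67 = -19.19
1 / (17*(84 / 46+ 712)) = 23 / 279106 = 0.00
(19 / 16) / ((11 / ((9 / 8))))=171 / 1408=0.12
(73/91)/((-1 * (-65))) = 73/5915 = 0.01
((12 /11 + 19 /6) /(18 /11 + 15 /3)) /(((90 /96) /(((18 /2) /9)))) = 2248 /3285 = 0.68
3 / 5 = 0.60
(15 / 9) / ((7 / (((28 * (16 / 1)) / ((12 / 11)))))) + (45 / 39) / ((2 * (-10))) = 45733 / 468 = 97.72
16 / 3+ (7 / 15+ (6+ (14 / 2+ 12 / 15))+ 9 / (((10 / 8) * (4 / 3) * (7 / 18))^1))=1172 / 35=33.49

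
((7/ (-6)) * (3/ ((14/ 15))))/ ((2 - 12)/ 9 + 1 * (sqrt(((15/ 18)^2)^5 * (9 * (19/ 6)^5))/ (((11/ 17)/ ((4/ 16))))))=-11811024720000 * sqrt(114)/ 274533696291139 - 16857002409984/ 274533696291139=-0.52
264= 264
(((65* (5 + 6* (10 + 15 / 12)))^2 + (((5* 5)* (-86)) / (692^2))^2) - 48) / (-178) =-1273110717595279673 / 10204327507072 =-124761.84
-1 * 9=-9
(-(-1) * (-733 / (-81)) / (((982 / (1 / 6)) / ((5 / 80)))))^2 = 537289 / 58308984705024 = 0.00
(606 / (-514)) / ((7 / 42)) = -1818 / 257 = -7.07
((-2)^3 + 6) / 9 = -2 / 9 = -0.22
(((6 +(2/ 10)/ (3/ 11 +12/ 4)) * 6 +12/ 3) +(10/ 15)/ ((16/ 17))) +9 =2003/ 40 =50.08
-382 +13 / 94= -35895 / 94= -381.86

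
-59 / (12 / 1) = -59 / 12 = -4.92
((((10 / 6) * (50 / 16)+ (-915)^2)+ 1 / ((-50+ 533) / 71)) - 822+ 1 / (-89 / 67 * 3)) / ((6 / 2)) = 95879133823 / 343896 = 278802.70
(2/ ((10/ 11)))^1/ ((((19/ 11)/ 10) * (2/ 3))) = 19.11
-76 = -76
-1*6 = -6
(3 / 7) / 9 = 1 / 21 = 0.05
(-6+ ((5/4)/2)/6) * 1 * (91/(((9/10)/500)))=-16095625/54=-298067.13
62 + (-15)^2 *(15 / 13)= 4181 / 13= 321.62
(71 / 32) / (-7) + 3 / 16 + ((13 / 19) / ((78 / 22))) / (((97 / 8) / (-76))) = -87287 / 65184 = -1.34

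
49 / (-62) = -49 / 62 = -0.79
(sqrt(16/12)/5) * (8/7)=16 * sqrt(3)/105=0.26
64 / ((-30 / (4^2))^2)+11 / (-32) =17.86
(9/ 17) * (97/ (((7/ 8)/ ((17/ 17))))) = 6984/ 119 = 58.69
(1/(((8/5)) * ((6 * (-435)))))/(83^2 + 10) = -1/28810224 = -0.00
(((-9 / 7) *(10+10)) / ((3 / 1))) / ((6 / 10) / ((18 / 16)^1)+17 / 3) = -300 / 217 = -1.38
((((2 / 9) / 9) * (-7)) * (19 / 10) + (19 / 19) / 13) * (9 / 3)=-1324 / 1755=-0.75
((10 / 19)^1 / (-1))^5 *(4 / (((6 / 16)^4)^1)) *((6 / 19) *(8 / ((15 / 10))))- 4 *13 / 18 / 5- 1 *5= -368420645179 / 19053581805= -19.34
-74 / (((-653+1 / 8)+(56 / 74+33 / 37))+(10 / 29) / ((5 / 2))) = 635216 / 5588943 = 0.11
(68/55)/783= 68/43065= 0.00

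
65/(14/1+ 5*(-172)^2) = 65/147934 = 0.00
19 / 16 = 1.19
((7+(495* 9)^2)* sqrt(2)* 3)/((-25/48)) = -2857972608* sqrt(2)/25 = -161671344.92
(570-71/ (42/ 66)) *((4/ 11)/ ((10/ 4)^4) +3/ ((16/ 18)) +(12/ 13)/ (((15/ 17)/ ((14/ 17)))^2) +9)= 90779859887/ 15015000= 6045.94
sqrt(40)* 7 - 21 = -21+14* sqrt(10) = 23.27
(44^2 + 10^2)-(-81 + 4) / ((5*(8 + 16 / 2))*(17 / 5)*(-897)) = 496751347 / 243984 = 2036.00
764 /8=191 /2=95.50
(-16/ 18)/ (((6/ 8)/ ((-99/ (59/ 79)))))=27808/ 177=157.11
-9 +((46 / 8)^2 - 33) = -8.94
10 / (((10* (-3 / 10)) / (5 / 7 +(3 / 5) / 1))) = -92 / 21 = -4.38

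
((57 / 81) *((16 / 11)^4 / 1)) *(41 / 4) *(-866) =-11052875776 / 395307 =-27960.23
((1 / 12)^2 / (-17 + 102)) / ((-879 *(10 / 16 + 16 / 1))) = -1 / 178867710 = -0.00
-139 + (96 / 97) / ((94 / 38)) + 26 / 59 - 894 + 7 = -275748356 / 268981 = -1025.16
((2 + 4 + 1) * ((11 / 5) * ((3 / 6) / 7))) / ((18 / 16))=44 / 45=0.98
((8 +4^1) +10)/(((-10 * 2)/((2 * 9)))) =-99/5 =-19.80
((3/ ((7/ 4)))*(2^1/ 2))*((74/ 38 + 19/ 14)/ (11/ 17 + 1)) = 44829/ 13034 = 3.44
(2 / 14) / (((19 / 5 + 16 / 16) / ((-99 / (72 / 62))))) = -1705 / 672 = -2.54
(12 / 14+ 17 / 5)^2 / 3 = 22201 / 3675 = 6.04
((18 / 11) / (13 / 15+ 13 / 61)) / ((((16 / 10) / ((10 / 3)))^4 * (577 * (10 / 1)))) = 23828125 / 4816002048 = 0.00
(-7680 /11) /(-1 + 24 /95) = 729600 /781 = 934.19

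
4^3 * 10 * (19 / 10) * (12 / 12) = 1216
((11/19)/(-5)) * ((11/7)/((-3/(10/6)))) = 0.10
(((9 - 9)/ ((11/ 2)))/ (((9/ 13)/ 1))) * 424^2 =0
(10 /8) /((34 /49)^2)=12005 /4624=2.60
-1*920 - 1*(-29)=-891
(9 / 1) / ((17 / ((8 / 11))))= 72 / 187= 0.39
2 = 2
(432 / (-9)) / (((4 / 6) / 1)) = -72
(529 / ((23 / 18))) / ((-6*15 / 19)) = -437 / 5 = -87.40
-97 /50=-1.94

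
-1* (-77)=77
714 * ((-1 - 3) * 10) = -28560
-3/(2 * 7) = -3/14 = -0.21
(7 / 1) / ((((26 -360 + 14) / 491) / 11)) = -37807 / 320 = -118.15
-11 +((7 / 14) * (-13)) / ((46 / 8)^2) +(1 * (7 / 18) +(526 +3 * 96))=7647997 / 9522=803.19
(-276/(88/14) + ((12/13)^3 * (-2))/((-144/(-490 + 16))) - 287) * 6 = -2016.52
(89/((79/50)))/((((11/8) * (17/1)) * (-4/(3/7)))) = -26700/103411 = -0.26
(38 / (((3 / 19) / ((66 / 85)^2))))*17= 1048344 / 425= 2466.69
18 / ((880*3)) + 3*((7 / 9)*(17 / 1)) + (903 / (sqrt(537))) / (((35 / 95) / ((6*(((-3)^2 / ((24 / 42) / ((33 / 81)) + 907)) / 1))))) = 3397086*sqrt(537) / 12520513 + 52369 / 1320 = 45.96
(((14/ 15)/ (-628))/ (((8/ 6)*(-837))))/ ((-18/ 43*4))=-301/ 378457920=-0.00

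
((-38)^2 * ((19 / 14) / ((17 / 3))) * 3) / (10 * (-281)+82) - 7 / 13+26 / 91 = -0.63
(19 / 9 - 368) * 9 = -3293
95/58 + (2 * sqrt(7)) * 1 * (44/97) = 95/58 + 88 * sqrt(7)/97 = 4.04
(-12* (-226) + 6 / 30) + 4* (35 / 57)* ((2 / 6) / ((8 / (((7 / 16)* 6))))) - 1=12364297 / 4560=2711.47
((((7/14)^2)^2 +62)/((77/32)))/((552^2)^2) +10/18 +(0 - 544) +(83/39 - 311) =-13202005252892465/15489562023936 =-852.32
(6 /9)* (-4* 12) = -32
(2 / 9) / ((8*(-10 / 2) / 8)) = -0.04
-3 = -3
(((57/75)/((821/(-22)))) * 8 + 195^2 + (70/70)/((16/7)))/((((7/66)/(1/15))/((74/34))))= 5082412569597/97699000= 52021.13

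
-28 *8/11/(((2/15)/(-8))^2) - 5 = -806455/11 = -73314.09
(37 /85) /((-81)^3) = -37 /45172485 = -0.00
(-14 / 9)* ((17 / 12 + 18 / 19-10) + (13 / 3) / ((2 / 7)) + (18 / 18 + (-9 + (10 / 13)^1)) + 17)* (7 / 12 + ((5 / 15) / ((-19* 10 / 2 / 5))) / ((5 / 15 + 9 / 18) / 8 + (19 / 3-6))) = -14819053 / 1013688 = -14.62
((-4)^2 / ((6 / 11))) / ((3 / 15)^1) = 440 / 3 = 146.67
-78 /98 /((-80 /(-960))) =-468 /49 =-9.55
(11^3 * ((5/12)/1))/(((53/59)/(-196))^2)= 222486792220/8427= 26401660.40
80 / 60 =4 / 3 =1.33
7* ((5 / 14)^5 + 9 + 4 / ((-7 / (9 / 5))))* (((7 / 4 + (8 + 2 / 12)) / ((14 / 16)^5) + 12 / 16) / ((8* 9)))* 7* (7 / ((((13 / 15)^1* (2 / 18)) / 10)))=62066893248725 / 783071744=79260.80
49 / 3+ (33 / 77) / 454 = 155731 / 9534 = 16.33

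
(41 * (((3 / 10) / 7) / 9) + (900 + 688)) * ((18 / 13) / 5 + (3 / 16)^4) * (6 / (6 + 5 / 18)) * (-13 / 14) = -3556740318057 / 9071820800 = -392.06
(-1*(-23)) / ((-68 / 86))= -989 / 34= -29.09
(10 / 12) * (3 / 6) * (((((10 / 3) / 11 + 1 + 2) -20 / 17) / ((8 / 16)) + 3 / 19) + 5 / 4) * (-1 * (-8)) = 18.87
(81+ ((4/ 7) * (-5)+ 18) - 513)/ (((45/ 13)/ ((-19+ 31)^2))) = -17341.26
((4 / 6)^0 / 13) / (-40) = -1 / 520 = -0.00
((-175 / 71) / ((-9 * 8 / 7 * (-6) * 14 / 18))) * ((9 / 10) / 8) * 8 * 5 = -525 / 2272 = -0.23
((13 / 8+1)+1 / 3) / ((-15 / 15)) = -71 / 24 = -2.96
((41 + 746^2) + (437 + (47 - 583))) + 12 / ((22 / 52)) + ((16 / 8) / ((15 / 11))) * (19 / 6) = 275463049 / 495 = 556491.01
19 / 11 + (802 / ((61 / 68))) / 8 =76146 / 671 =113.48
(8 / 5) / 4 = 2 / 5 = 0.40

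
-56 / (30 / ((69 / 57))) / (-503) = 644 / 143355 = 0.00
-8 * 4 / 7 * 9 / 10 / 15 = -0.27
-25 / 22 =-1.14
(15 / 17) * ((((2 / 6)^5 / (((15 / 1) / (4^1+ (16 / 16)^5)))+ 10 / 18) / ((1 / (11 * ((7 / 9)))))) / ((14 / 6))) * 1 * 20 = 36.04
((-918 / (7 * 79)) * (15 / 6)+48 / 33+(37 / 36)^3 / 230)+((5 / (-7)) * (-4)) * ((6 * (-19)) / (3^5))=-263141208361 / 65275943040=-4.03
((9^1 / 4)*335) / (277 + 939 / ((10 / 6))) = 0.90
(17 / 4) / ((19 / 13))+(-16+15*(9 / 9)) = 1.91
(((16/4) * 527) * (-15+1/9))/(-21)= 282472/189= 1494.56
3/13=0.23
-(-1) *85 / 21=85 / 21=4.05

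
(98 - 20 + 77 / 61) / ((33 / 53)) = 256255 / 2013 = 127.30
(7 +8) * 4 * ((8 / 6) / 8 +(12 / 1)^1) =730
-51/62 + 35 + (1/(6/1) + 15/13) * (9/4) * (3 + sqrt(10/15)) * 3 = 68.20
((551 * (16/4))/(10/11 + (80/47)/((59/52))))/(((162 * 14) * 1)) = 16807153/41668830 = 0.40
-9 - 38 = -47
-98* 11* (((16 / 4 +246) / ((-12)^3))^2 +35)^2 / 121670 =-10.87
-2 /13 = -0.15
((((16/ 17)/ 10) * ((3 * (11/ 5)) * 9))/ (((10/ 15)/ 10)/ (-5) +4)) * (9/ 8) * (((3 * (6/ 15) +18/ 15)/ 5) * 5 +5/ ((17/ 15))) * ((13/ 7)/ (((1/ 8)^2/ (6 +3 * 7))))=8023105728/ 232645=34486.47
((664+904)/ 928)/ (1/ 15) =735/ 29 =25.34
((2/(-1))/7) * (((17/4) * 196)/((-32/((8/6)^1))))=119/12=9.92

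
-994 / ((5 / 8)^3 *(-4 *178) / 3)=190848 / 11125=17.15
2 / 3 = 0.67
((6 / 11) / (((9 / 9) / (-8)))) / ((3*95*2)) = -8 / 1045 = -0.01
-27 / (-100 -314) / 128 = 3 / 5888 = 0.00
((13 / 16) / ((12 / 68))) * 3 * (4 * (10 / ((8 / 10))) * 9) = 49725 / 8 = 6215.62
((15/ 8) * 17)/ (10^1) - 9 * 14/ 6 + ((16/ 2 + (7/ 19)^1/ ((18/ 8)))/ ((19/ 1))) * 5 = -814285/ 51984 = -15.66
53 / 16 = 3.31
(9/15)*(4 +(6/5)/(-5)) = 282/125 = 2.26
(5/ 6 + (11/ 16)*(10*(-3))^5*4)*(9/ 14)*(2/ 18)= -400949995/ 84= -4773214.23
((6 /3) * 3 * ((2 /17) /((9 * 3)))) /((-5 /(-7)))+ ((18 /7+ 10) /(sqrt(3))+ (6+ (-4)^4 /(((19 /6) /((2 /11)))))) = 88 * sqrt(3) /21+ 3315242 /159885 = 27.99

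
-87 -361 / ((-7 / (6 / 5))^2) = -119571 / 1225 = -97.61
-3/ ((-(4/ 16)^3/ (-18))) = -3456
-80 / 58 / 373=-40 / 10817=-0.00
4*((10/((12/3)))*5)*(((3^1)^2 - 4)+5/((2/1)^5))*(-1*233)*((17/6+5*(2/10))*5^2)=-184215625/32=-5756738.28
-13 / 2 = -6.50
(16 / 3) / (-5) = -16 / 15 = -1.07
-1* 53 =-53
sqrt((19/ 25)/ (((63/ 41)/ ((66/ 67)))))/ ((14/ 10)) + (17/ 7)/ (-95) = -17/ 665 + sqrt(24113166)/ 9849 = 0.47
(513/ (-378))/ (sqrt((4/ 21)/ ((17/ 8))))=-19 * sqrt(714)/ 112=-4.53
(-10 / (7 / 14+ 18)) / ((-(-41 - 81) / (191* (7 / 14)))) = -955 / 2257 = -0.42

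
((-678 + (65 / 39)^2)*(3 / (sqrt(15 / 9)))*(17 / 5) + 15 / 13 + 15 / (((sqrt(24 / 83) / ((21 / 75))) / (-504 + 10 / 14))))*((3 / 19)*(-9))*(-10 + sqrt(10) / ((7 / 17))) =-9*(70 - 17*sqrt(10))*(-4500 + 686985*sqrt(498) + 5372068*sqrt(15)) / 172900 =-30546.49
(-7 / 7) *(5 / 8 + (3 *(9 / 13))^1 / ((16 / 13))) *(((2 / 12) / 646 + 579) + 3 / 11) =-913821671 / 682176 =-1339.57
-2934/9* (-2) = 652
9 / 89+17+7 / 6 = 9755 / 534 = 18.27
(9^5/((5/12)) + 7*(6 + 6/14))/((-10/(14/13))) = -4961691/325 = -15266.74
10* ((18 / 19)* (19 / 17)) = 10.59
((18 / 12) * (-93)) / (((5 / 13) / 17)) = -6165.90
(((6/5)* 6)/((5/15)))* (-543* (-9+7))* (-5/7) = -117288/7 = -16755.43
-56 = -56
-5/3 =-1.67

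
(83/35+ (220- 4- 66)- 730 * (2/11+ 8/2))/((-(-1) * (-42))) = 1116637/16170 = 69.06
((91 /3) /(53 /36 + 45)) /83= 156 /19837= 0.01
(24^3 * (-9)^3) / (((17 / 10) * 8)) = -741007.06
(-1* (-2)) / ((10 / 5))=1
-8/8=-1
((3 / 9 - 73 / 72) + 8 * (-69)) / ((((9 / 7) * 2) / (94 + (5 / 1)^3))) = -20334223 / 432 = -47069.96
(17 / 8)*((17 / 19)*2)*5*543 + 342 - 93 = 803559 / 76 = 10573.14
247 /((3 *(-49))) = -247 /147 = -1.68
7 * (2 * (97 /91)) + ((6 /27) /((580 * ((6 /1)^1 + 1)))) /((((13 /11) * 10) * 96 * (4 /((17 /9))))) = 122493772987 /8208345600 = 14.92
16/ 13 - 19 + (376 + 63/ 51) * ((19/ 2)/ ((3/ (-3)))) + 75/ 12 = -3178205/ 884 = -3595.25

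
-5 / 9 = -0.56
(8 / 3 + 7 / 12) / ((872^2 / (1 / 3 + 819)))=15977 / 4562304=0.00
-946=-946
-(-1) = 1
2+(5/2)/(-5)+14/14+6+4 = 25/2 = 12.50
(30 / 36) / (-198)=-5 / 1188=-0.00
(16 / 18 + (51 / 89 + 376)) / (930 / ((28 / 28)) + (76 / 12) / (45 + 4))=14815003 / 36506643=0.41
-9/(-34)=9/34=0.26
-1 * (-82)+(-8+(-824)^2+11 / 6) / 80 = 8569.12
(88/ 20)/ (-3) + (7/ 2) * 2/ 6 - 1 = -13/ 10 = -1.30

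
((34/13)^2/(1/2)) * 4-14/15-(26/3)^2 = -162158/7605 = -21.32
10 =10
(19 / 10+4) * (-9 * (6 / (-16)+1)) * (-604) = 80181 / 4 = 20045.25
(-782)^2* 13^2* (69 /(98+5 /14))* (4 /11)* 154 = 109621360576 /27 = 4060050391.70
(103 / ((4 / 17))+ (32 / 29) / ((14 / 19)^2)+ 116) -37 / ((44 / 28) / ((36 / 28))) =32856965 / 62524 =525.51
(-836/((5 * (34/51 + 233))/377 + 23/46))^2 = 3576002025024/66275881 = 53956.31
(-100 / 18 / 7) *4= -200 / 63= -3.17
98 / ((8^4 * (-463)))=-49 / 948224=-0.00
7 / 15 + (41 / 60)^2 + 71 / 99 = 65371 / 39600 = 1.65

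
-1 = -1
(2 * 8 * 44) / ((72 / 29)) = 2552 / 9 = 283.56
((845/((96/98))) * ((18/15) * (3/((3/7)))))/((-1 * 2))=-57967/16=-3622.94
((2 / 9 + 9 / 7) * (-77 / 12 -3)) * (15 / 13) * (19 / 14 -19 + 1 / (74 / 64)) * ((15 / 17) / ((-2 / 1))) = -777482375 / 6410768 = -121.28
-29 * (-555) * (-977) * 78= -1226535570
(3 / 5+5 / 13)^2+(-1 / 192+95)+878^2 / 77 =631335258739 / 62462400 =10107.44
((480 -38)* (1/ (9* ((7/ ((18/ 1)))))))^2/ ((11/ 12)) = 9377472/ 539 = 17397.91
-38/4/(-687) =19/1374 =0.01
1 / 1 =1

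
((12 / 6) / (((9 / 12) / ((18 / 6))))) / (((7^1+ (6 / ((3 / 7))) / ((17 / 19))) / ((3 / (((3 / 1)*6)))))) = 68 / 1155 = 0.06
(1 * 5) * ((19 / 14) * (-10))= -475 / 7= -67.86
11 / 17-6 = -91 / 17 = -5.35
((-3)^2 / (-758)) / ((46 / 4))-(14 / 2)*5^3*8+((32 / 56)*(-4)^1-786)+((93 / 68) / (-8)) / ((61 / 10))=-7885102091483 / 1012427248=-7788.31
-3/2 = -1.50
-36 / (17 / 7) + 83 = 1159 / 17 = 68.18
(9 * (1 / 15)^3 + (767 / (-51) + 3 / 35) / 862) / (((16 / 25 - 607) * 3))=282361 / 34987047795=0.00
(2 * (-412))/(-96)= 103/12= 8.58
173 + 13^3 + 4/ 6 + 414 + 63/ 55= 459659/ 165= 2785.81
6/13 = 0.46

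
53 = 53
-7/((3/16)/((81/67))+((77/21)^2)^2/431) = -558576/45841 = -12.19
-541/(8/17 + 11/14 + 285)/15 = -128758/1021935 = -0.13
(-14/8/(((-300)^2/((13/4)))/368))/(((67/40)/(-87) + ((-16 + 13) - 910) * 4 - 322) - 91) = 60697/10609700250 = 0.00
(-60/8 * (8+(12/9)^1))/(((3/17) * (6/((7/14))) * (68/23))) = -805/72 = -11.18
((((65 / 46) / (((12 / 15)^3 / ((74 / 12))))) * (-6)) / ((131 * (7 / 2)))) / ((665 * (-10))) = 12025 / 359053184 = 0.00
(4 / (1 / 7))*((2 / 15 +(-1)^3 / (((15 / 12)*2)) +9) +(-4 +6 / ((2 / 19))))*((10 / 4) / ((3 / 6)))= 25928 / 3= 8642.67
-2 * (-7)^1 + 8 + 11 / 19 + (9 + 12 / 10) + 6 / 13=41052 / 1235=33.24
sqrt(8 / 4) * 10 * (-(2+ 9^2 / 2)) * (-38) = 16150 * sqrt(2) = 22839.55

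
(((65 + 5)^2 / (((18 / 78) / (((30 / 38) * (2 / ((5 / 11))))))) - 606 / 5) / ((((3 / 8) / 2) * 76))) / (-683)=-27981944 / 3698445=-7.57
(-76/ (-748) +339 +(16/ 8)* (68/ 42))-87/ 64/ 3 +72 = 104021285/ 251328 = 413.89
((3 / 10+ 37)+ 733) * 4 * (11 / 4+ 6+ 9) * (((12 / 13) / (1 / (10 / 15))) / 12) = 546913 / 195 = 2804.68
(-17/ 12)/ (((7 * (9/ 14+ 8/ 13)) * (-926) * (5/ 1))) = 0.00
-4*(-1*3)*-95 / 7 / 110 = -114 / 77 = -1.48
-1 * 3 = -3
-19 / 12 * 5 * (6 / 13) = -95 / 26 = -3.65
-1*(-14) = 14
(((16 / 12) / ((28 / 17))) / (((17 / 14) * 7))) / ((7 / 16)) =32 / 147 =0.22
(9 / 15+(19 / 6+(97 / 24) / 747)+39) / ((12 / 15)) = 3834089 / 71712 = 53.47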